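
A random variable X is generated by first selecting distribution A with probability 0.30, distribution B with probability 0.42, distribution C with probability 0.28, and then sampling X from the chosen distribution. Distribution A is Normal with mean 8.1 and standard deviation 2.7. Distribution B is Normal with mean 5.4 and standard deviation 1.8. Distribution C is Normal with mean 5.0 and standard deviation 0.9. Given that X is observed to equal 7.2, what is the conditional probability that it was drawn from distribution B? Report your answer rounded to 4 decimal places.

0.5395

Likelihoods f(7.2 | ·): A: 0.139772; B: 0.134428; C: 0.0223432.
Posterior ∝ prior × likelihood. Numerator for B: 0.42·0.134428 = 0.0564598.
Normalizing constant: 0.3·0.139772 + 0.42·0.134428 + 0.28·0.0223432 = 0.104647.
P(B | observation) = 0.0564598 / 0.104647 = 0.539524.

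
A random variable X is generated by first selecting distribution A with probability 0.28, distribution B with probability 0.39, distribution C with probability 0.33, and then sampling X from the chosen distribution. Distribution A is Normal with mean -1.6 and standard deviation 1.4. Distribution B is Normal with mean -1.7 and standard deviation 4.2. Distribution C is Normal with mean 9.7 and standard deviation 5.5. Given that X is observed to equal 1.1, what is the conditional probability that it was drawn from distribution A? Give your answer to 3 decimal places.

0.253

Likelihoods f(1.1 | ·): A: 0.0443739; B: 0.076059; C: 0.0213615.
Posterior ∝ prior × likelihood. Numerator for A: 0.28·0.0443739 = 0.0124247.
Normalizing constant: 0.28·0.0443739 + 0.39·0.076059 + 0.33·0.0213615 = 0.049137.
P(A | observation) = 0.0124247 / 0.049137 = 0.252858.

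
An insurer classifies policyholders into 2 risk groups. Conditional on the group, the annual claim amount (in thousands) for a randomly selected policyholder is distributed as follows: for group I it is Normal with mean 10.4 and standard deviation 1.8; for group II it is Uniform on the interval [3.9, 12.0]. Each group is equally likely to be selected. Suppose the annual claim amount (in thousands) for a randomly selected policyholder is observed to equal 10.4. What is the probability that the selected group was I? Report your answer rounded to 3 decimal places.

0.642

Likelihoods f(10.4 | ·): I: 0.221635; II: 0.123457.
Posterior ∝ prior × likelihood. Numerator for I: 0.5·0.221635 = 0.110817.
Normalizing constant: 0.5·0.221635 + 0.5·0.123457 = 0.172546.
P(I | observation) = 0.110817 / 0.172546 = 0.642249.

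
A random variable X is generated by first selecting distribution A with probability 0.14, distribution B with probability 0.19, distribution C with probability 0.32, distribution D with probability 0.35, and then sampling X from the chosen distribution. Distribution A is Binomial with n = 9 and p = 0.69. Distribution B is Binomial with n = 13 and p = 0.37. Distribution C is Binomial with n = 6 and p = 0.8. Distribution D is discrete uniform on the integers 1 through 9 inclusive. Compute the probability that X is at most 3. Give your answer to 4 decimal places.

0.1962

Conditional on each component, P(X ≤ 3): A: 0.0297621; B: 0.230209; C: 0.09888; D: 0.333333.
By total probability, P(X ≤ 3) = 0.14·0.0297621 + 0.19·0.230209 + 0.32·0.09888 + 0.35·0.333333 = 0.196215.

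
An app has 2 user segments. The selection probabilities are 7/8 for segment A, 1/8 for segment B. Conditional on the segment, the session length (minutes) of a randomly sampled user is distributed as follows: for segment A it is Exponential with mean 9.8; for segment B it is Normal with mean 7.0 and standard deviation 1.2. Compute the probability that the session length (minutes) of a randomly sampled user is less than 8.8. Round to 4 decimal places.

Conditional on each segment, P(X < 8.8): A: 0.5926; B: 0.933193.
By total probability, P(X < 8.8) = 0.875·0.5926 + 0.125·0.933193 = 0.635174.

0.6352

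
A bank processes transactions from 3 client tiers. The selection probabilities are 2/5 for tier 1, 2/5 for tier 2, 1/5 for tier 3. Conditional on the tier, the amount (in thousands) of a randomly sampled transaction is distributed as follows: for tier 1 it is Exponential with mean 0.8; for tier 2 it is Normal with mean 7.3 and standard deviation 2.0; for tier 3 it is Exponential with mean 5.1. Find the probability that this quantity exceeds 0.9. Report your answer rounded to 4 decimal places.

Conditional on each tier, P(X > 0.9): 1: 0.324652; 2: 0.999313; 3: 0.838223.
By total probability, P(X > 0.9) = 0.4·0.324652 + 0.4·0.999313 + 0.2·0.838223 = 0.697231.

0.6972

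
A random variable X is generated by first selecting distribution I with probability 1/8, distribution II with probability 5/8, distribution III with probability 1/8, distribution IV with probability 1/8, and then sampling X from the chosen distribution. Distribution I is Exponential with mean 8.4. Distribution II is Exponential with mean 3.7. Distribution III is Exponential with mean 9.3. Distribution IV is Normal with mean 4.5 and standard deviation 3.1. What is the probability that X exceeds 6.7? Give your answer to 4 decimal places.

0.2492

Conditional on each component, P(X > 6.7): I: 0.4504; II: 0.163521; III: 0.486543; IV: 0.238952.
By total probability, P(X > 6.7) = 0.125·0.4504 + 0.625·0.163521 + 0.125·0.486543 + 0.125·0.238952 = 0.249188.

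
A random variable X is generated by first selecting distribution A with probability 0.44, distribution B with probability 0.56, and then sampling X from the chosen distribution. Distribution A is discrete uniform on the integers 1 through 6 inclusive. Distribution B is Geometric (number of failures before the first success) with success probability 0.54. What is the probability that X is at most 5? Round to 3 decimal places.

0.921

Conditional on each component, P(X ≤ 5): A: 0.833333; B: 0.990526.
By total probability, P(X ≤ 5) = 0.44·0.833333 + 0.56·0.990526 = 0.921361.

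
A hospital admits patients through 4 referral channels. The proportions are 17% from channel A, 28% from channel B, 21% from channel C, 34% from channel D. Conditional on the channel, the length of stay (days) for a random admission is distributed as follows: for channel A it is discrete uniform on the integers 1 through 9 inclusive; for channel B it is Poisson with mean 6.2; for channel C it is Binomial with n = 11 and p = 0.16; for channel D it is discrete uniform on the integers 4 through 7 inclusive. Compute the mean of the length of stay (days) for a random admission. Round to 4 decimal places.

4.8256

Component means — A: 5; B: 6.2; C: 1.76; D: 5.5.
E[X] = 0.17·5 + 0.28·6.2 + 0.21·1.76 + 0.34·5.5 = 4.8256.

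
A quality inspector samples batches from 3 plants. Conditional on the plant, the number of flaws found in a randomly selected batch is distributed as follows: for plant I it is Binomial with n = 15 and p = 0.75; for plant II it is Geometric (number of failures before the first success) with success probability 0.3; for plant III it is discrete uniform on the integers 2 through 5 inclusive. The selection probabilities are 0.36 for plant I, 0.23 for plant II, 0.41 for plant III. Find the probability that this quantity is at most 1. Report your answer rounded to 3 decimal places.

0.117

Conditional on each plant, P(X ≤ 1): I: 4.28408e-08; II: 0.51; III: 0.
By total probability, P(X ≤ 1) = 0.36·4.28408e-08 + 0.23·0.51 + 0.41·0 = 0.1173.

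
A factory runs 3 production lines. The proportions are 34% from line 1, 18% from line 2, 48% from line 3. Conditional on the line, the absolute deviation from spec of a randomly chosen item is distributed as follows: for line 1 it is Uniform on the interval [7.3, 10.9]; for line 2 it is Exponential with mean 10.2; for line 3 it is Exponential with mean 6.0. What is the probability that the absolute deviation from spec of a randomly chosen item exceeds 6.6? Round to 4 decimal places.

Conditional on each line, P(X > 6.6): 1: 1; 2: 0.523583; 3: 0.332871.
By total probability, P(X > 6.6) = 0.34·1 + 0.18·0.523583 + 0.48·0.332871 = 0.594023.

0.5940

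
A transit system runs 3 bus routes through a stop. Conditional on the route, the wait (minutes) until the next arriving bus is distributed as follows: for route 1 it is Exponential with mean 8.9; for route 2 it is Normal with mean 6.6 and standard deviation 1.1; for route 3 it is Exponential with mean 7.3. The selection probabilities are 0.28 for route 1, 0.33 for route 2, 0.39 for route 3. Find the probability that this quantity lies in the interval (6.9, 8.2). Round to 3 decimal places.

0.148

Conditional on each route, P(6.9 < X < 8.2): 1: 0.0625923; 2: 0.319634; 3: 0.0633909.
By total probability, P(6.9 < X < 8.2) = 0.28·0.0625923 + 0.33·0.319634 + 0.39·0.0633909 = 0.147727.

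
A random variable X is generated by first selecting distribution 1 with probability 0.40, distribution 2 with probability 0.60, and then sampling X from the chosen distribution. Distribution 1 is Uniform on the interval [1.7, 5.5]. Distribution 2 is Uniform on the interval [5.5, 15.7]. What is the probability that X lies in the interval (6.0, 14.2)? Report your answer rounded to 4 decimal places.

0.4824

Conditional on each component, P(6.0 < X < 14.2): 1: 0; 2: 0.803922.
By total probability, P(6.0 < X < 14.2) = 0.4·0 + 0.6·0.803922 = 0.482353.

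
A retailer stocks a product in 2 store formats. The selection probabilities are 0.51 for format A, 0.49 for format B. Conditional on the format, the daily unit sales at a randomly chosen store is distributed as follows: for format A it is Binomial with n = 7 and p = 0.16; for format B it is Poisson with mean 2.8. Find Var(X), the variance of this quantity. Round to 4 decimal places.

2.5571

Per component, A: μ=1.12, E[X²]=2.1952; B: μ=2.8, E[X²]=10.64.
E[X] = 0.51·1.12 + 0.49·2.8 = 1.9432.
E[X²] = 0.51·2.1952 + 0.49·10.64 = 6.33315.
Var(X) = E[X²] − (E[X])² = 6.33315 − 3.77603 = 2.55713.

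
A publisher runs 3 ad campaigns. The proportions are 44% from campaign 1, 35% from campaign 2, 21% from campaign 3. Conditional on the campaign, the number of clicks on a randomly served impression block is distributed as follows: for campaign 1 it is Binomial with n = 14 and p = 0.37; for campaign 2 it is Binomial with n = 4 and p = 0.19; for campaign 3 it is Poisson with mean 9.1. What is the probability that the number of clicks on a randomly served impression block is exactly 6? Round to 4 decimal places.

Conditional on each campaign, P(X = 6): 1: 0.191201; 2: 0; 3: 0.0880716.
By total probability, P(X = 6) = 0.44·0.191201 + 0.35·0 + 0.21·0.0880716 = 0.102623.

0.1026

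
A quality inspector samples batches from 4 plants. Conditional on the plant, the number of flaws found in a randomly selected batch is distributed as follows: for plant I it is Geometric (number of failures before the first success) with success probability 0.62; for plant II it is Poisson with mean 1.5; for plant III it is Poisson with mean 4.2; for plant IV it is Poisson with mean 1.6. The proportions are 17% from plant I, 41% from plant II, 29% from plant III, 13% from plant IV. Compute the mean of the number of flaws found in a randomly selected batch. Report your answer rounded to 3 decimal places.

Component means — I: 0.612903; II: 1.5; III: 4.2; IV: 1.6.
E[X] = 0.17·0.612903 + 0.41·1.5 + 0.29·4.2 + 0.13·1.6 = 2.14519.

2.145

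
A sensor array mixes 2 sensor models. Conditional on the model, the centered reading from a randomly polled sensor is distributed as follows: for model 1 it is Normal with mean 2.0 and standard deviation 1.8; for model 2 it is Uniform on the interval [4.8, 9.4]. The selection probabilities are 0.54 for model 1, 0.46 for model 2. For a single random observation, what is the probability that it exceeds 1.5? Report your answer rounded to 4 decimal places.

0.7891

Conditional on each model, P(X > 1.5): 1: 0.609409; 2: 1.
By total probability, P(X > 1.5) = 0.54·0.609409 + 0.46·1 = 0.789081.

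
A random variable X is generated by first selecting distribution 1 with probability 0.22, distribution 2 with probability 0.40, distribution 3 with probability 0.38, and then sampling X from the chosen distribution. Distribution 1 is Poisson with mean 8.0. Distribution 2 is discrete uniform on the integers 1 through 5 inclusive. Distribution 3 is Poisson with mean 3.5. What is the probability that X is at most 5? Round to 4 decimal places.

Conditional on each component, P(X ≤ 5): 1: 0.191236; 2: 1; 3: 0.857614.
By total probability, P(X ≤ 5) = 0.22·0.191236 + 0.4·1 + 0.38·0.857614 = 0.767965.

0.7680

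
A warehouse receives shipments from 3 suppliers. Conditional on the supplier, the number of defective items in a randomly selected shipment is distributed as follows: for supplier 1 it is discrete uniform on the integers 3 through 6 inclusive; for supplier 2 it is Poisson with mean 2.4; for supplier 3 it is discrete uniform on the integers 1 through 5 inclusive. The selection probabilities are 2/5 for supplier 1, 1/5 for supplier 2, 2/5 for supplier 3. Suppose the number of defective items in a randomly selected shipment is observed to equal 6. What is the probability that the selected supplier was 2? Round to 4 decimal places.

Likelihoods P(X=6 | ·): 1: 0.25; 2: 0.0240784; 3: 0.
Posterior ∝ prior × likelihood. Numerator for 2: 0.2·0.0240784 = 0.00481569.
Normalizing constant: 0.4·0.25 + 0.2·0.0240784 + 0.4·0 = 0.104816.
P(2 | observation) = 0.00481569 / 0.104816 = 0.0459443.

0.0459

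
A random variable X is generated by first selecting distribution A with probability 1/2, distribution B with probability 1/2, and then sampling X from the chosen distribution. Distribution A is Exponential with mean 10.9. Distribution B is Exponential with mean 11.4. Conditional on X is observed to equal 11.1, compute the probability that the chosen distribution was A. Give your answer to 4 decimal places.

0.5000

Likelihoods f(11.1 | ·): A: 0.0331368; B: 0.0331306.
Posterior ∝ prior × likelihood. Numerator for A: 0.5·0.0331368 = 0.0165684.
Normalizing constant: 0.5·0.0331368 + 0.5·0.0331306 = 0.0331337.
P(A | observation) = 0.0165684 / 0.0331337 = 0.500047.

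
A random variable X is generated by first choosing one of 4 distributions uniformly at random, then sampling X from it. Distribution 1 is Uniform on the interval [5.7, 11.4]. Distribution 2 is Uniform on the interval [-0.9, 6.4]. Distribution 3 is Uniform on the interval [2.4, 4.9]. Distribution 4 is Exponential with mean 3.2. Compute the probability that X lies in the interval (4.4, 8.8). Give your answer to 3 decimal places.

0.302

Conditional on each component, P(4.4 < X < 8.8): 1: 0.54386; 2: 0.273973; 3: 0.2; 4: 0.188912.
By total probability, P(4.4 < X < 8.8) = 0.25·0.54386 + 0.25·0.273973 + 0.25·0.2 + 0.25·0.188912 = 0.301686.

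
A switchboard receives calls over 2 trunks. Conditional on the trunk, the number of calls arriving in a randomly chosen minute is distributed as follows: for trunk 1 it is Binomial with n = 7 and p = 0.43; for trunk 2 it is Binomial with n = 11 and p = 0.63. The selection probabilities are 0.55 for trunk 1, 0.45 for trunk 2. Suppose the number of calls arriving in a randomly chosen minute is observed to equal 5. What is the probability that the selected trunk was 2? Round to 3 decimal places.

0.490

Likelihoods P(X=5 | ·): 1: 0.100302; 2: 0.11764.
Posterior ∝ prior × likelihood. Numerator for 2: 0.45·0.11764 = 0.052938.
Normalizing constant: 0.55·0.100302 + 0.45·0.11764 = 0.108104.
P(2 | observation) = 0.052938 / 0.108104 = 0.489694.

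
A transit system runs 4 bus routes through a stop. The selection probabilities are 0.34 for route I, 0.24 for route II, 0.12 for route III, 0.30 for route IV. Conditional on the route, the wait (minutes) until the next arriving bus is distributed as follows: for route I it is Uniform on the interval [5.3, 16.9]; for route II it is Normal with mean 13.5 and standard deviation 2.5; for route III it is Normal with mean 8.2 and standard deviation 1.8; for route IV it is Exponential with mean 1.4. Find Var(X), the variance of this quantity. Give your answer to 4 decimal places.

Per component, I: μ=11.1, E[X²]=134.423; II: μ=13.5, E[X²]=188.5; III: μ=8.2, E[X²]=70.48; IV: μ=1.4, E[X²]=3.92.
E[X] = 0.34·11.1 + 0.24·13.5 + 0.12·8.2 + 0.3·1.4 = 8.418.
E[X²] = 0.34·134.423 + 0.24·188.5 + 0.12·70.48 + 0.3·3.92 = 100.578.
Var(X) = E[X²] − (E[X])² = 100.578 − 70.8627 = 29.7148.

29.7148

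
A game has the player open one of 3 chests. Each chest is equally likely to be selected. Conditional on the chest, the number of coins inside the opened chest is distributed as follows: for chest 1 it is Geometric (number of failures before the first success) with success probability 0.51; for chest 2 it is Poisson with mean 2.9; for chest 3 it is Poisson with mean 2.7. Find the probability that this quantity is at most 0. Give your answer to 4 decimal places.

Conditional on each chest, P(X ≤ 0): 1: 0.51; 2: 0.0550232; 3: 0.0672055.
By total probability, P(X ≤ 0) = 0.333333·0.51 + 0.333333·0.0550232 + 0.333333·0.0672055 = 0.210743.

0.2107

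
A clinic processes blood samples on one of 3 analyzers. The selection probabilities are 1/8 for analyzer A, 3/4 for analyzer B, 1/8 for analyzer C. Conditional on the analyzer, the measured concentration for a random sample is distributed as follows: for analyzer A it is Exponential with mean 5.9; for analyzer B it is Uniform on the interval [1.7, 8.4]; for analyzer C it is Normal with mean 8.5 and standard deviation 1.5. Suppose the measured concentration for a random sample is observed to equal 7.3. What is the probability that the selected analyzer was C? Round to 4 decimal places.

0.1697

Likelihoods f(7.3 | ·): A: 0.0491814; B: 0.149254; C: 0.193128.
Posterior ∝ prior × likelihood. Numerator for C: 0.125·0.193128 = 0.024141.
Normalizing constant: 0.125·0.0491814 + 0.75·0.149254 + 0.125·0.193128 = 0.142229.
P(C | observation) = 0.024141 / 0.142229 = 0.169733.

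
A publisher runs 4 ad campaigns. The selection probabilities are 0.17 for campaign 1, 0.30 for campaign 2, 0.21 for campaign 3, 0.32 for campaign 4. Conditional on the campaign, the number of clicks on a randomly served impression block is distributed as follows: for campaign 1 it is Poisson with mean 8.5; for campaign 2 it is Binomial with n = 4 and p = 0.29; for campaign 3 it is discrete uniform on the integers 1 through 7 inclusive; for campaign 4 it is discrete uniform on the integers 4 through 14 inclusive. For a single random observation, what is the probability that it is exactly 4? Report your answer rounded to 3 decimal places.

Conditional on each campaign, P(X = 4): 1: 0.0442549; 2: 0.00707281; 3: 0.142857; 4: 0.0909091.
By total probability, P(X = 4) = 0.17·0.0442549 + 0.3·0.00707281 + 0.21·0.142857 + 0.32·0.0909091 = 0.0687361.

0.069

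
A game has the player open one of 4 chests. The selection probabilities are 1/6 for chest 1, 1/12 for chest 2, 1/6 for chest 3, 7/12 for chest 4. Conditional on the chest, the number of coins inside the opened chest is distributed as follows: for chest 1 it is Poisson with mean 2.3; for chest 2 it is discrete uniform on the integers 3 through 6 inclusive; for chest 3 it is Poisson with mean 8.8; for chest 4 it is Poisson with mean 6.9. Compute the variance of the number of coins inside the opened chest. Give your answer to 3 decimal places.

Per component, 1: μ=2.3, E[X²]=7.59; 2: μ=4.5, E[X²]=21.5; 3: μ=8.8, E[X²]=86.24; 4: μ=6.9, E[X²]=54.51.
E[X] = 0.166667·2.3 + 0.0833333·4.5 + 0.166667·8.8 + 0.583333·6.9 = 6.25.
E[X²] = 0.166667·7.59 + 0.0833333·21.5 + 0.166667·86.24 + 0.583333·54.51 = 49.2275.
Var(X) = E[X²] − (E[X])² = 49.2275 − 39.0625 = 10.165.

10.165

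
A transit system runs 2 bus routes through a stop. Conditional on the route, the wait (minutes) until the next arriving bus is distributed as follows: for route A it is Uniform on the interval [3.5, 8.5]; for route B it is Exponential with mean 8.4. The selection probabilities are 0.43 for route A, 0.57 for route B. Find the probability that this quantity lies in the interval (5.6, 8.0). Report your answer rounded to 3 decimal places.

Conditional on each route, P(5.6 < X < 8.0): A: 0.48; B: 0.127596.
By total probability, P(5.6 < X < 8.0) = 0.43·0.48 + 0.57·0.127596 = 0.27913.

0.279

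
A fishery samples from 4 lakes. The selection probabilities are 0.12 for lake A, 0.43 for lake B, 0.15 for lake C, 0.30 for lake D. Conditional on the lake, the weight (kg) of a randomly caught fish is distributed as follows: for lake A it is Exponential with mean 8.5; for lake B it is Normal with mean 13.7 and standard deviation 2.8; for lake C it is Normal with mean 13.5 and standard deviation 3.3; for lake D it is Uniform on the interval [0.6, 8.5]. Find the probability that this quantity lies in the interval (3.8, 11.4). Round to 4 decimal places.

Conditional on each lake, P(3.8 < X < 11.4): A: 0.377968; B: 0.205498; C: 0.260625; D: 0.594937.
By total probability, P(3.8 < X < 11.4) = 0.12·0.377968 + 0.43·0.205498 + 0.15·0.260625 + 0.3·0.594937 = 0.351295.

0.3513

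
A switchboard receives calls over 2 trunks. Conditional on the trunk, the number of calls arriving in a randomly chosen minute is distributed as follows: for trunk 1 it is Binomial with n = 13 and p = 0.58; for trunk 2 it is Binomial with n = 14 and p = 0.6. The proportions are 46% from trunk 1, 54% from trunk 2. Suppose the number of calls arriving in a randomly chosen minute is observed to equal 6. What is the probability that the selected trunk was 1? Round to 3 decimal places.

Likelihoods P(X=6 | ·): 1: 0.150602; 2: 0.0918212.
Posterior ∝ prior × likelihood. Numerator for 1: 0.46·0.150602 = 0.0692768.
Normalizing constant: 0.46·0.150602 + 0.54·0.0918212 = 0.11886.
P(1 | observation) = 0.0692768 / 0.11886 = 0.582843.

0.583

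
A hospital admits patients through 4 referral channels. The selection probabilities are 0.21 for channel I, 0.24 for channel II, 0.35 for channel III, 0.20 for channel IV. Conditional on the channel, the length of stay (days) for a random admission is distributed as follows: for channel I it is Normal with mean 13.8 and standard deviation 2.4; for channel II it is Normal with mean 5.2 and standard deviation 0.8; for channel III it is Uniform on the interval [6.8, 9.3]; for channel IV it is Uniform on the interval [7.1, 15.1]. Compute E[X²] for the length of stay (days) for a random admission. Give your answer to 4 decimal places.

96.4170

For each component E[X²] = Var + (mean)², giving I: 196.2; II: 27.68; III: 65.3233; IV: 128.543.
Overall E[X²] = 0.21·196.2 + 0.24·27.68 + 0.35·65.3233 + 0.2·128.543 = 96.417.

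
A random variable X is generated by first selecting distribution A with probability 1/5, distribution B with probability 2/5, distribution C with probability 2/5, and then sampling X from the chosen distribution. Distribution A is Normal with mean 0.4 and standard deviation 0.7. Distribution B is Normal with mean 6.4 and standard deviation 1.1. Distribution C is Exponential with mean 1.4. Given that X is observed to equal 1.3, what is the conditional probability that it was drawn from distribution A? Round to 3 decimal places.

Likelihoods f(1.3 | ·): A: 0.249376; B: 7.7938e-06; C: 0.282227.
Posterior ∝ prior × likelihood. Numerator for A: 0.2·0.249376 = 0.0498752.
Normalizing constant: 0.2·0.249376 + 0.4·7.7938e-06 + 0.4·0.282227 = 0.162769.
P(A | observation) = 0.0498752 / 0.162769 = 0.306417.

0.306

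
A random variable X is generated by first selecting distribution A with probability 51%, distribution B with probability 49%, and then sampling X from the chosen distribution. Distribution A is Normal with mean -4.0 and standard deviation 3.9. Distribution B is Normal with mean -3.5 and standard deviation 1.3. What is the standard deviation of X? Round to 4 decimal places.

2.9407

Per component, A: μ=-4, E[X²]=31.21; B: μ=-3.5, E[X²]=13.94.
E[X] = 0.51·-4 + 0.49·-3.5 = -3.755.
E[X²] = 0.51·31.21 + 0.49·13.94 = 22.7477.
Var(X) = E[X²] − (E[X])² = 22.7477 − 14.1 = 8.64768.
SD(X) = √8.64768 = 2.94069.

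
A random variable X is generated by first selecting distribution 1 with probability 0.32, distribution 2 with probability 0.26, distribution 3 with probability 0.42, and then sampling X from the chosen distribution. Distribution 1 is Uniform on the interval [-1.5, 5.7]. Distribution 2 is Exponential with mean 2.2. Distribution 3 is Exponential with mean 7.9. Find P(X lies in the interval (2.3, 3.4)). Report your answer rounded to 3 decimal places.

Conditional on each component, P(2.3 < X < 3.4): 1: 0.152778; 2: 0.138317; 3: 0.0971495.
By total probability, P(2.3 < X < 3.4) = 0.32·0.152778 + 0.26·0.138317 + 0.42·0.0971495 = 0.125654.

0.126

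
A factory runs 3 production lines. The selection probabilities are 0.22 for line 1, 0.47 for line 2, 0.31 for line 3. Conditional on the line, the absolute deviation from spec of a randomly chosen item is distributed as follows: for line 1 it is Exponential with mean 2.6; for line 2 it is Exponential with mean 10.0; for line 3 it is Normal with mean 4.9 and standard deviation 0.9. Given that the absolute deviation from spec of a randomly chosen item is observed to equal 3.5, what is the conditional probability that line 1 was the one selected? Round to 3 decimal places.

Likelihoods f(3.5 | ·): 1: 0.100092; 2: 0.0704688; 3: 0.132198.
Posterior ∝ prior × likelihood. Numerator for 1: 0.22·0.100092 = 0.0220202.
Normalizing constant: 0.22·0.100092 + 0.47·0.0704688 + 0.31·0.132198 = 0.096122.
P(1 | observation) = 0.0220202 / 0.096122 = 0.229087.

0.229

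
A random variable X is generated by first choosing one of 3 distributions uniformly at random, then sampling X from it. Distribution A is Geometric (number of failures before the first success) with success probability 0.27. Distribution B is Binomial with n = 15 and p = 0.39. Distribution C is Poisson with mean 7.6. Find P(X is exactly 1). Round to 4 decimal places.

Conditional on each component, P(X = 1): A: 0.1971; B: 0.00577795; C: 0.00380343.
By total probability, P(X = 1) = 0.333333·0.1971 + 0.333333·0.00577795 + 0.333333·0.00380343 = 0.0688938.

0.0689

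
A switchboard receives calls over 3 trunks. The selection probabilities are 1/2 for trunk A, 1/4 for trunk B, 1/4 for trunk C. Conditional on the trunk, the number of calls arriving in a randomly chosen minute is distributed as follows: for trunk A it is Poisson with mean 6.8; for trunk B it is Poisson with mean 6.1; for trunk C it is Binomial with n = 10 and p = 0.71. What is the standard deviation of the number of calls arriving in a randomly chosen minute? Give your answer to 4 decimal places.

2.3611

Per component, A: μ=6.8, E[X²]=53.04; B: μ=6.1, E[X²]=43.31; C: μ=7.1, E[X²]=52.469.
E[X] = 0.5·6.8 + 0.25·6.1 + 0.25·7.1 = 6.7.
E[X²] = 0.5·53.04 + 0.25·43.31 + 0.25·52.469 = 50.4647.
Var(X) = E[X²] − (E[X])² = 50.4647 − 44.89 = 5.57475.
SD(X) = √5.57475 = 2.36109.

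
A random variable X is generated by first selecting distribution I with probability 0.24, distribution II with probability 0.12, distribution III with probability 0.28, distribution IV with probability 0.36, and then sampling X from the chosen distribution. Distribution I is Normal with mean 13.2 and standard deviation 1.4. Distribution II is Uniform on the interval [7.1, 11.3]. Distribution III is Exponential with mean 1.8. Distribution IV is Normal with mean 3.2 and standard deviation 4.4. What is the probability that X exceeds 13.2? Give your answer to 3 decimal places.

0.124

Conditional on each component, P(X > 13.2): I: 0.5; II: 0; III: 0.000653392; IV: 0.0115213.
By total probability, P(X > 13.2) = 0.24·0.5 + 0.12·0 + 0.28·0.000653392 + 0.36·0.0115213 = 0.124331.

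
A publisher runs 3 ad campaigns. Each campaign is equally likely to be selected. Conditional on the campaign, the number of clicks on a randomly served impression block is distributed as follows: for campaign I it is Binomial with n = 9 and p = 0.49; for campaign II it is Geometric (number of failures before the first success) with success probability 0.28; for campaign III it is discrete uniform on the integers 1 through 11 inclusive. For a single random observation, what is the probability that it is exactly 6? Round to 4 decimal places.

Conditional on each campaign, P(X = 6): I: 0.154229; II: 0.0390079; III: 0.0909091.
By total probability, P(X = 6) = 0.333333·0.154229 + 0.333333·0.0390079 + 0.333333·0.0909091 = 0.0947154.

0.0947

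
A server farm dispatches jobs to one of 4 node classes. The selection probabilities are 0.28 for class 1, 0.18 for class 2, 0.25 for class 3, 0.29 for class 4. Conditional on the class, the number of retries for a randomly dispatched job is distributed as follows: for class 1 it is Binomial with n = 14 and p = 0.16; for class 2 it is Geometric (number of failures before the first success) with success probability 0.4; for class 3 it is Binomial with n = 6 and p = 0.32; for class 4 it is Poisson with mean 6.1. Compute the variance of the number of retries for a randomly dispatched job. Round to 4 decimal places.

6.9211

Per component, 1: μ=2.24, E[X²]=6.8992; 2: μ=1.5, E[X²]=6; 3: μ=1.92, E[X²]=4.992; 4: μ=6.1, E[X²]=43.31.
E[X] = 0.28·2.24 + 0.18·1.5 + 0.25·1.92 + 0.29·6.1 = 3.1462.
E[X²] = 0.28·6.8992 + 0.18·6 + 0.25·4.992 + 0.29·43.31 = 16.8197.
Var(X) = E[X²] − (E[X])² = 16.8197 − 9.89857 = 6.9211.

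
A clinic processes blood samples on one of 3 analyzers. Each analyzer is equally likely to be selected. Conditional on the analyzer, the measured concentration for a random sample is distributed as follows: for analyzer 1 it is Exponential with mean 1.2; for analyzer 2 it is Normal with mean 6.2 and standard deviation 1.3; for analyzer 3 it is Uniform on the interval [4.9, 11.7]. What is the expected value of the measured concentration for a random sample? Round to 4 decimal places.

5.2333

Component means — 1: 1.2; 2: 6.2; 3: 8.3.
E[X] = 0.333333·1.2 + 0.333333·6.2 + 0.333333·8.3 = 5.23333.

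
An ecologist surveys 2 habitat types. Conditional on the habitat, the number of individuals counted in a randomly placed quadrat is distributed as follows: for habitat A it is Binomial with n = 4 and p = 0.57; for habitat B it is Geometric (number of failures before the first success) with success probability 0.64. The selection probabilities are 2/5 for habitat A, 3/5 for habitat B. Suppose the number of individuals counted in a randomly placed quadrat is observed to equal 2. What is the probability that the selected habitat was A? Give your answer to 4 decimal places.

0.7434

Likelihoods P(X=2 | ·): A: 0.360444; B: 0.082944.
Posterior ∝ prior × likelihood. Numerator for A: 0.4·0.360444 = 0.144178.
Normalizing constant: 0.4·0.360444 + 0.6·0.082944 = 0.193944.
P(A | observation) = 0.144178 / 0.193944 = 0.743398.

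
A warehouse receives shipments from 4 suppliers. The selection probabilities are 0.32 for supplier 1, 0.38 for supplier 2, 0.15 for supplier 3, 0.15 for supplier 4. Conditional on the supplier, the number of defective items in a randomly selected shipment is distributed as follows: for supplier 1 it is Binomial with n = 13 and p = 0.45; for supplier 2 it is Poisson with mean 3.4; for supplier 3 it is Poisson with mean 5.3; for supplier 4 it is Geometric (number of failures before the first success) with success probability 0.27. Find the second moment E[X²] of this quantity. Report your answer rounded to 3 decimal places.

For each component E[X²] = Var + (mean)², giving 1: 37.44; 2: 14.96; 3: 33.39; 4: 17.3237.
Overall E[X²] = 0.32·37.44 + 0.38·14.96 + 0.15·33.39 + 0.15·17.3237 = 25.2727.

25.273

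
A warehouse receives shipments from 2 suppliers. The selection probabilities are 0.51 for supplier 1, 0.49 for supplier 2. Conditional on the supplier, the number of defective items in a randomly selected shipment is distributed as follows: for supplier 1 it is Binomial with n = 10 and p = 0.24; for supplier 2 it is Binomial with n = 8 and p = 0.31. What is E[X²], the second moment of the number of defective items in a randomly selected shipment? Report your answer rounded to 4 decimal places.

For each component E[X²] = Var + (mean)², giving 1: 7.584; 2: 7.8616.
Overall E[X²] = 0.51·7.584 + 0.49·7.8616 = 7.72002.

7.7200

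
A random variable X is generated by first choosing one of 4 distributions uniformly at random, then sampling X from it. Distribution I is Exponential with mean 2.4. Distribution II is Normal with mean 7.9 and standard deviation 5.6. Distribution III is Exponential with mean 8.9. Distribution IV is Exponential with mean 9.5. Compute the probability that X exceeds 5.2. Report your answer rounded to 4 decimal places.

Conditional on each component, P(X > 5.2): I: 0.114559; II: 0.685148; III: 0.557513; IV: 0.57847.
By total probability, P(X > 5.2) = 0.25·0.114559 + 0.25·0.685148 + 0.25·0.557513 + 0.25·0.57847 = 0.483922.

0.4839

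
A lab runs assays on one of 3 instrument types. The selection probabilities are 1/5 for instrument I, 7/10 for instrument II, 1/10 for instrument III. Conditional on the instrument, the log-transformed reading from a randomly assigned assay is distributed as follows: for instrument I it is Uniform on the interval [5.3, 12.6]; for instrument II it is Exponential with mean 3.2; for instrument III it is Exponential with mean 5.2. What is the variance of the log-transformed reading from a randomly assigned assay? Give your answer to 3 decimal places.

Per component, I: μ=8.95, E[X²]=84.5433; II: μ=3.2, E[X²]=20.48; III: μ=5.2, E[X²]=54.08.
E[X] = 0.2·8.95 + 0.7·3.2 + 0.1·5.2 = 4.55.
E[X²] = 0.2·84.5433 + 0.7·20.48 + 0.1·54.08 = 36.6527.
Var(X) = E[X²] − (E[X])² = 36.6527 − 20.7025 = 15.9502.

15.950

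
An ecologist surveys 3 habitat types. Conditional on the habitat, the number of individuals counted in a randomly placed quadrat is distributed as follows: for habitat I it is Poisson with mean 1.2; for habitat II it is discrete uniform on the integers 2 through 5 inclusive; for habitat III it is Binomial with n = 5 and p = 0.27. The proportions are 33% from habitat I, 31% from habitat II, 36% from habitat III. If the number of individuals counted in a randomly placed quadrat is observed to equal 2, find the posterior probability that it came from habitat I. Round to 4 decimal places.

Likelihoods P(X=2 | ·): I: 0.21686; II: 0.25; III: 0.283593.
Posterior ∝ prior × likelihood. Numerator for I: 0.33·0.21686 = 0.0715637.
Normalizing constant: 0.33·0.21686 + 0.31·0.25 + 0.36·0.283593 = 0.251157.
P(I | observation) = 0.0715637 / 0.251157 = 0.284936.

0.2849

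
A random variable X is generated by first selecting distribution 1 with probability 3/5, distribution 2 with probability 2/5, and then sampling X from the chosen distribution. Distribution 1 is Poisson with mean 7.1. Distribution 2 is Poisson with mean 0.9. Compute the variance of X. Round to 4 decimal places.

13.8456

Per component, 1: μ=7.1, E[X²]=57.51; 2: μ=0.9, E[X²]=1.71.
E[X] = 0.6·7.1 + 0.4·0.9 = 4.62.
E[X²] = 0.6·57.51 + 0.4·1.71 = 35.19.
Var(X) = E[X²] − (E[X])² = 35.19 − 21.3444 = 13.8456.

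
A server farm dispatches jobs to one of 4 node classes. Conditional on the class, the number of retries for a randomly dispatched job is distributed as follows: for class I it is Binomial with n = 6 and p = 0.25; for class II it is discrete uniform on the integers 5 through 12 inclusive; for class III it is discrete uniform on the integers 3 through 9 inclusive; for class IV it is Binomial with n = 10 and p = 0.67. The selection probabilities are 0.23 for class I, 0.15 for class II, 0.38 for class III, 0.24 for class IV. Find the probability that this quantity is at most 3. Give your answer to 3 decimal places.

Conditional on each class, P(X ≤ 3): I: 0.962402; II: 0; III: 0.142857; IV: 0.0185489.
By total probability, P(X ≤ 3) = 0.23·0.962402 + 0.15·0 + 0.38·0.142857 + 0.24·0.0185489 = 0.28009.

0.280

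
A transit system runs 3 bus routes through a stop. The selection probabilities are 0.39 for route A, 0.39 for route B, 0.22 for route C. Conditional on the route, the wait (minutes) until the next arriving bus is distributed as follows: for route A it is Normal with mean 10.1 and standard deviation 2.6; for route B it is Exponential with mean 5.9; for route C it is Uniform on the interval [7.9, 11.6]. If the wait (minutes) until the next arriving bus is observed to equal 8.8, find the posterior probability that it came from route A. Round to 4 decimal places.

Likelihoods f(8.8 | ·): A: 0.13541; B: 0.0381405; C: 0.27027.
Posterior ∝ prior × likelihood. Numerator for A: 0.39·0.13541 = 0.0528098.
Normalizing constant: 0.39·0.13541 + 0.39·0.0381405 + 0.22·0.27027 = 0.127144.
P(A | observation) = 0.0528098 / 0.127144 = 0.415354.

0.4154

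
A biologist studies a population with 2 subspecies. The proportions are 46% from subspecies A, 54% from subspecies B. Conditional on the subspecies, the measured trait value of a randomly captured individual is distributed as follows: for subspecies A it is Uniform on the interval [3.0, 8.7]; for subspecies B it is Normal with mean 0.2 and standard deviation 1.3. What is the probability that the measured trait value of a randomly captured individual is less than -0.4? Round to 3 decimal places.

Conditional on each subspecies, P(X < -0.4): A: 0; B: 0.322206.
By total probability, P(X < -0.4) = 0.46·0 + 0.54·0.322206 = 0.173991.

0.174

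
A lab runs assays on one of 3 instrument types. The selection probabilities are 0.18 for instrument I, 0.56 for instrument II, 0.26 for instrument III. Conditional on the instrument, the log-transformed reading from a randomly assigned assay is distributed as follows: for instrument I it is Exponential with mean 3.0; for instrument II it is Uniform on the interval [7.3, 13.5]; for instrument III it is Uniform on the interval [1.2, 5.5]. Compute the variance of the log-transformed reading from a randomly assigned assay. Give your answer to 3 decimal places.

Per component, I: μ=3, E[X²]=18; II: μ=10.4, E[X²]=111.363; III: μ=3.35, E[X²]=12.7633.
E[X] = 0.18·3 + 0.56·10.4 + 0.26·3.35 = 7.235.
E[X²] = 0.18·18 + 0.56·111.363 + 0.26·12.7633 = 68.9219.
Var(X) = E[X²] − (E[X])² = 68.9219 − 52.3452 = 16.5767.

16.577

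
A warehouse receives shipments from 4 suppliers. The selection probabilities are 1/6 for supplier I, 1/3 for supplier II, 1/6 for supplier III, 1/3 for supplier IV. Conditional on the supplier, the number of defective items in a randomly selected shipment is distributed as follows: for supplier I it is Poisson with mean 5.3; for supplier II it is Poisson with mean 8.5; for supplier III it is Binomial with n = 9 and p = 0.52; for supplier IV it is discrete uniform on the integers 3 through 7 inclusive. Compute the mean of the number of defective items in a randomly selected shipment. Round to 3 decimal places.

Component means — I: 5.3; II: 8.5; III: 4.68; IV: 5.
E[X] = 0.166667·5.3 + 0.333333·8.5 + 0.166667·4.68 + 0.333333·5 = 6.16333.

6.163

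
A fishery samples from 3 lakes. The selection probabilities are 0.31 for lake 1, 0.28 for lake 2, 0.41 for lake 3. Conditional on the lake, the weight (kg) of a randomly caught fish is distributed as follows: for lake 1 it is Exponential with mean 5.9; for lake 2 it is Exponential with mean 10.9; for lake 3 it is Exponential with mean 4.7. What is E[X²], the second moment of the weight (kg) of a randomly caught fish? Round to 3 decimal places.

106.230

For each component E[X²] = Var + (mean)², giving 1: 69.62; 2: 237.62; 3: 44.18.
Overall E[X²] = 0.31·69.62 + 0.28·237.62 + 0.41·44.18 = 106.23.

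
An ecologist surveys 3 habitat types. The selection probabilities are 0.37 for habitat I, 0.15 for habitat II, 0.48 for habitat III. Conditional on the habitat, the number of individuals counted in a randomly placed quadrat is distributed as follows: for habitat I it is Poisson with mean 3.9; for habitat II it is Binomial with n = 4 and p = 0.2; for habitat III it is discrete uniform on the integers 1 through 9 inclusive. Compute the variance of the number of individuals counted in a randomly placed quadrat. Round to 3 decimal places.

Per component, I: μ=3.9, E[X²]=19.11; II: μ=0.8, E[X²]=1.28; III: μ=5, E[X²]=31.6667.
E[X] = 0.37·3.9 + 0.15·0.8 + 0.48·5 = 3.963.
E[X²] = 0.37·19.11 + 0.15·1.28 + 0.48·31.6667 = 22.4627.
Var(X) = E[X²] − (E[X])² = 22.4627 − 15.7054 = 6.75733.

6.757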